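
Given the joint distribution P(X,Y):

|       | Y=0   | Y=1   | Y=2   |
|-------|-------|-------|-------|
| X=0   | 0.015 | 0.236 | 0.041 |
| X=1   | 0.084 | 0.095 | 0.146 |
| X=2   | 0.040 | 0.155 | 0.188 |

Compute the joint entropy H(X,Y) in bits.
2.8555 bits

H(X,Y) = -Σ_{x,y} P(x,y) log₂ P(x,y). Per-cell terms -P(x,y)·log₂P(x,y):
  X=0: 0.0909, 0.4916, 0.1889
  X=1: 0.3002, 0.3226, 0.4053
  X=2: 0.1858, 0.4169, 0.4533
Sum of the 9 terms: H(X,Y) = 2.8555 bits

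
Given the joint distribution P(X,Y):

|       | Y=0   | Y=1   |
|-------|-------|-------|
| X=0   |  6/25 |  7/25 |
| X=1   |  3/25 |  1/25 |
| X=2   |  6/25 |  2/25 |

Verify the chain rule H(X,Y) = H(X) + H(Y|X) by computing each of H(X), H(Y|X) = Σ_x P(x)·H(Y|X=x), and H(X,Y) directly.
H(X) = 1.4396 bits, H(Y|X) = 0.9072 bits, H(X,Y) = 2.3468 bits

Marginal of X (row sums):
  P(X=0) = 6/25 + 7/25 = 13/25
  P(X=1) = 3/25 + 1/25 = 4/25
  P(X=2) = 6/25 + 2/25 = 8/25
H(X) = -[(13/25)·log₂(13/25) + (4/25)·log₂(4/25) + (8/25)·log₂(8/25)]
  = 0.4906 + 0.4230 + 0.5260 = 1.4396 bits

H(Y|X) = Σ_x P(x)·H(Y|X=x):
  X=0: P(X=0) = 13/25, P(Y|X=0) = (6/13, 7/13) → H(Y|X=0) = 0.9957
  X=1: P(X=1) = 4/25, P(Y|X=1) = (3/4, 1/4) → H(Y|X=1) = 0.8113
  X=2: P(X=2) = 8/25, P(Y|X=2) = (3/4, 1/4) → H(Y|X=2) = 0.8113
H(Y|X) = (13/25)·0.9957 + (4/25)·0.8113 + (8/25)·0.8113 = 0.9072 bits

H(X,Y) = -Σ_{x,y} P(x,y) log₂ P(x,y). Per-cell terms -P(x,y)·log₂P(x,y):
  X=0: 0.4941, 0.5142
  X=1: 0.3671, 0.1858
  X=2: 0.4941, 0.2915
Sum of the 6 terms: H(X,Y) = 2.3468 bits

Chain rule check:
  H(X) + H(Y|X) = 1.4396 + 0.9072 = 2.3468 bits
  H(X,Y) = 2.3468 bits
✓ Chain rule verified.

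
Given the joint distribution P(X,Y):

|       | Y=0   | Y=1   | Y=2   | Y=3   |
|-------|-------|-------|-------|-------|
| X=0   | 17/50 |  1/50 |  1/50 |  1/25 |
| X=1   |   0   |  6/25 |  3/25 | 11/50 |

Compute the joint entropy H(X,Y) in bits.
2.2825 bits

H(X,Y) = -Σ_{x,y} P(x,y) log₂ P(x,y). Per-cell terms -P(x,y)·log₂P(x,y):
  X=0: 0.529174, 0.112877, 0.112877, 0.185754
  X=1: 0.000000, 0.494134, 0.367067, 0.480573
  (cells with P = 0 contribute 0)
Sum of the 8 terms: H(X,Y) = 2.2825 bits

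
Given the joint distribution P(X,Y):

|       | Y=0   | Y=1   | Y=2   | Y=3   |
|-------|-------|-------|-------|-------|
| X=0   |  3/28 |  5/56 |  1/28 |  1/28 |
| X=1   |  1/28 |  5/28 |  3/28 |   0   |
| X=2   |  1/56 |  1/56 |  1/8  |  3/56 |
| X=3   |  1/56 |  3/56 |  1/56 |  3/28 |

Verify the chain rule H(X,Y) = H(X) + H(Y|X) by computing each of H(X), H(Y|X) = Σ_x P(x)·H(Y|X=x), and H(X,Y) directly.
H(X) = 1.9728 bits, H(Y|X) = 1.5753 bits, H(X,Y) = 3.5481 bits

Marginal of X (row sums):
  P(X=0) = 3/28 + 5/56 + 1/28 + 1/28 = 15/56
  P(X=1) = 1/28 + 5/28 + 3/28 + 0 = 9/28
  P(X=2) = 1/56 + 1/56 + 1/8 + 3/56 = 3/14
  P(X=3) = 1/56 + 3/56 + 1/56 + 3/28 = 11/56
H(X) = -[(15/56)·log₂(15/56) + (9/28)·log₂(9/28) + (3/14)·log₂(3/14) + (11/56)·log₂(11/56)]
  = 0.50905 + 0.52632 + 0.47623 + 0.46120 = 1.9728 bits

H(Y|X) = Σ_x P(x)·H(Y|X=x):
  X=0: P(X=0) = 15/56, P(Y|X=0) = (2/5, 1/3, 2/15, 2/15) → H(Y|X=0) = 1.83226
  X=1: P(X=1) = 9/28, P(Y|X=1) = (1/9, 5/9, 1/3, 0) → H(Y|X=1) = 1.35164
  X=2: P(X=2) = 3/14, P(Y|X=2) = (1/12, 1/12, 7/12, 1/4) → H(Y|X=2) = 1.55110
  X=3: P(X=3) = 11/56, P(Y|X=3) = (1/11, 3/11, 1/11, 6/11) → H(Y|X=3) = 1.61719
H(Y|X) = (15/56)·1.83226 + (9/28)·1.35164 + (3/14)·1.55110 + (11/56)·1.61719 = 1.5753 bits

H(X,Y) = -Σ_{x,y} P(x,y) log₂ P(x,y). Per-cell terms -P(x,y)·log₂P(x,y):
  X=0: 0.34526, 0.31120, 0.17169, 0.17169
  X=1: 0.17169, 0.44383, 0.34526, 0.00000
  X=2: 0.10370, 0.10370, 0.37500, 0.22620
  X=3: 0.10370, 0.22620, 0.10370, 0.34526
  (cells with P = 0 contribute 0)
Sum of the 16 terms: H(X,Y) = 3.5481 bits

Chain rule check:
  H(X) + H(Y|X) = 1.9728 + 1.5753 = 3.5481 bits
  H(X,Y) = 3.5481 bits
✓ Chain rule verified.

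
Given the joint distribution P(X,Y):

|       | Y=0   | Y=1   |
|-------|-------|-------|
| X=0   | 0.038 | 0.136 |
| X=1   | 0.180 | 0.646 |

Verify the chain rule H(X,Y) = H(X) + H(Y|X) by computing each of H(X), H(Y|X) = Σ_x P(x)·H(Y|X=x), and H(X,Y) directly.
H(X) = 0.6668 bits, H(Y|X) = 0.7565 bits, H(X,Y) = 1.4233 bits

Marginal of X (row sums):
  P(X=0) = 0.038 + 0.136 = 0.174
  P(X=1) = 0.180 + 0.646 = 0.826
H(X) = -[0.174·log₂(0.174) + 0.826·log₂(0.826)]
  = 0.4390 + 0.2278 = 0.6668 bits

H(Y|X) = Σ_x P(x)·H(Y|X=x):
  X=0: P(X=0) = 0.174, P(Y|X=0) = (19/87, 68/87) → H(Y|X=0) = 0.7572
  X=1: P(X=1) = 0.826, P(Y|X=1) = (90/413, 323/413) → H(Y|X=1) = 0.7563
H(Y|X) = 0.174·0.7572 + 0.826·0.7563 = 0.7565 bits

H(X,Y) = -Σ_{x,y} P(x,y) log₂ P(x,y). Per-cell terms -P(x,y)·log₂P(x,y):
  X=0: 0.1793, 0.3915
  X=1: 0.4453, 0.4072
Sum of the 4 terms: H(X,Y) = 1.4233 bits

Chain rule check:
  H(X) + H(Y|X) = 0.6668 + 0.7565 = 1.4233 bits
  H(X,Y) = 1.4233 bits
✓ Chain rule verified.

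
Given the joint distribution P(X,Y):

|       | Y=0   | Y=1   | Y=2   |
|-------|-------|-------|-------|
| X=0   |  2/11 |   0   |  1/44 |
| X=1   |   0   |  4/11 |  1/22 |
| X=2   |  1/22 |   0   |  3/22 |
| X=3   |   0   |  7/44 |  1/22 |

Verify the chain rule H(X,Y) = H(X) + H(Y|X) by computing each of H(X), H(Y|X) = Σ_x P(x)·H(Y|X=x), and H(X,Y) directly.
H(X) = 1.9113 bits, H(Y|X) = 0.6126 bits, H(X,Y) = 2.5239 bits

Marginal of X (row sums):
  P(X=0) = 2/11 + 0 + 1/44 = 9/44
  P(X=1) = 0 + 4/11 + 1/22 = 9/22
  P(X=2) = 1/22 + 0 + 3/22 = 2/11
  P(X=3) = 0 + 7/44 + 1/22 = 9/44
H(X) = -[(9/44)·log₂(9/44) + (9/22)·log₂(9/22) + (2/11)·log₂(2/11) + (9/44)·log₂(9/44)]
  = 0.46831 + 0.52753 + 0.44717 + 0.46831 = 1.9113 bits

H(Y|X) = Σ_x P(x)·H(Y|X=x):
  X=0: P(X=0) = 9/44, P(Y|X=0) = (8/9, 0, 1/9) → H(Y|X=0) = 0.50326
  X=1: P(X=1) = 9/22, P(Y|X=1) = (0, 8/9, 1/9) → H(Y|X=1) = 0.50326
  X=2: P(X=2) = 2/11, P(Y|X=2) = (1/4, 0, 3/4) → H(Y|X=2) = 0.81128
  X=3: P(X=3) = 9/44, P(Y|X=3) = (0, 7/9, 2/9) → H(Y|X=3) = 0.76420
H(Y|X) = (9/44)·0.50326 + (9/22)·0.50326 + (2/11)·0.81128 + (9/44)·0.76420 = 0.6126 bits

H(X,Y) = -Σ_{x,y} P(x,y) log₂ P(x,y). Per-cell terms -P(x,y)·log₂P(x,y):
  X=0: 0.44717, 0.00000, 0.12408
  X=1: 0.00000, 0.53070, 0.20270
  X=2: 0.20270, 0.00000, 0.39197
  X=3: 0.00000, 0.42192, 0.20270
  (cells with P = 0 contribute 0)
Sum of the 12 terms: H(X,Y) = 2.5239 bits

Chain rule check:
  H(X) + H(Y|X) = 1.9113 + 0.6126 = 2.5239 bits
  H(X,Y) = 2.5239 bits
✓ Chain rule verified.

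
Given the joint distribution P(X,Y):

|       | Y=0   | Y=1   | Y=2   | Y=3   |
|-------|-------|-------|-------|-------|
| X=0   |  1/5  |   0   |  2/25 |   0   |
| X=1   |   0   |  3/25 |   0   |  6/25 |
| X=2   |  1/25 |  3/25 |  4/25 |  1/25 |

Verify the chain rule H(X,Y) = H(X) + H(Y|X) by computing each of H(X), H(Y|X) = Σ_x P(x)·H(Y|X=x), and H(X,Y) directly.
H(X) = 1.5755 bits, H(Y|X) = 1.2032 bits, H(X,Y) = 2.7787 bits

Marginal of X (row sums):
  P(X=0) = 1/5 + 0 + 2/25 + 0 = 7/25
  P(X=1) = 0 + 3/25 + 0 + 6/25 = 9/25
  P(X=2) = 1/25 + 3/25 + 4/25 + 1/25 = 9/25
H(X) = -[(7/25)·log₂(7/25) + (9/25)·log₂(9/25) + (9/25)·log₂(9/25)]
  = 0.51422 + 0.53062 + 0.53062 = 1.5755 bits

H(Y|X) = Σ_x P(x)·H(Y|X=x):
  X=0: P(X=0) = 7/25, P(Y|X=0) = (5/7, 0, 2/7, 0) → H(Y|X=0) = 0.86312
  X=1: P(X=1) = 9/25, P(Y|X=1) = (0, 1/3, 0, 2/3) → H(Y|X=1) = 0.91830
  X=2: P(X=2) = 9/25, P(Y|X=2) = (1/9, 1/3, 4/9, 1/9) → H(Y|X=2) = 1.75272
H(Y|X) = (7/25)·0.86312 + (9/25)·0.91830 + (9/25)·1.75272 = 1.2032 bits

H(X,Y) = -Σ_{x,y} P(x,y) log₂ P(x,y). Per-cell terms -P(x,y)·log₂P(x,y):
  X=0: 0.46439, 0.00000, 0.29151, 0.00000
  X=1: 0.00000, 0.36707, 0.00000, 0.49413
  X=2: 0.18575, 0.36707, 0.42302, 0.18575
  (cells with P = 0 contribute 0)
Sum of the 12 terms: H(X,Y) = 2.7787 bits

Chain rule check:
  H(X) + H(Y|X) = 1.5755 + 1.2032 = 2.7787 bits
  H(X,Y) = 2.7787 bits
✓ Chain rule verified.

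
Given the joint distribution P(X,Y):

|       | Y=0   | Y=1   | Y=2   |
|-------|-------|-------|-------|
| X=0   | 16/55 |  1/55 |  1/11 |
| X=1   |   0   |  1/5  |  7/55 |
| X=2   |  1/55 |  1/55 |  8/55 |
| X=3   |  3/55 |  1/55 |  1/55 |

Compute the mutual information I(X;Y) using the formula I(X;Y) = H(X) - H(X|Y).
0.5467 bits

I(X;Y) = H(X) - H(X|Y)

Marginal of X (row sums):
  P(X=0) = 16/55 + 1/55 + 1/11 = 2/5
  P(X=1) = 0 + 1/5 + 7/55 = 18/55
  P(X=2) = 1/55 + 1/55 + 8/55 = 2/11
  P(X=3) = 3/55 + 1/55 + 1/55 = 1/11
H(X) = -[(2/5)·log₂(2/5) + (18/55)·log₂(18/55) + (2/11)·log₂(2/11) + (1/11)·log₂(1/11)]
  = 0.52877 + 0.52738 + 0.44717 + 0.31449 = 1.8178 bits

Marginal of Y (column sums):
  P(Y=0) = 16/55 + 0 + 1/55 + 3/55 = 4/11
  P(Y=1) = 1/55 + 1/5 + 1/55 + 1/55 = 14/55
  P(Y=2) = 1/11 + 7/55 + 8/55 + 1/55 = 21/55
H(X|Y) = Σ_y P(y)·H(X|Y=y):
  Y=0: P(Y=0) = 4/11, P(X|Y=0) = (4/5, 0, 1/20, 3/20) → H(X|Y=0) = 0.88418
  Y=1: P(Y=1) = 14/55, P(X|Y=1) = (1/14, 11/14, 1/14, 1/14) → H(X|Y=1) = 1.08923
  Y=2: P(Y=2) = 21/55, P(X|Y=2) = (5/21, 1/3, 8/21, 1/21) → H(X|Y=2) = 1.76084
H(X|Y) = (4/11)·0.88418 + (14/55)·1.08923 + (21/55)·1.76084 = 1.2711 bits

I(X;Y) = H(X) - H(X|Y) = 1.8178 - 1.2711 = 0.5467 bits

Cross-check via I(X;Y) = H(X) + H(Y) - H(X,Y): computing H(Y) from the column sums and H(X,Y) from the 12 cells in the same way gives H(Y) = 1.5635 bits and H(X,Y) = 2.8346 bits, so
I(X;Y) = 1.8178 + 1.5635 - 2.8346 = 0.5467 bits ✓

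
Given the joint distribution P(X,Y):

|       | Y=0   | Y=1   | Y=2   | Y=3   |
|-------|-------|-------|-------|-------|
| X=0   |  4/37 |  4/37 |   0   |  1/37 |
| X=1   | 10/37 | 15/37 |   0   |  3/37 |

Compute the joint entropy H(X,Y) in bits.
2.1668 bits

H(X,Y) = -Σ_{x,y} P(x,y) log₂ P(x,y). Per-cell terms -P(x,y)·log₂P(x,y):
  X=0: 0.34697, 0.34697, 0.00000, 0.14080
  X=1: 0.51014, 0.52807, 0.00000, 0.29388
  (cells with P = 0 contribute 0)
Sum of the 8 terms: H(X,Y) = 2.1668 bits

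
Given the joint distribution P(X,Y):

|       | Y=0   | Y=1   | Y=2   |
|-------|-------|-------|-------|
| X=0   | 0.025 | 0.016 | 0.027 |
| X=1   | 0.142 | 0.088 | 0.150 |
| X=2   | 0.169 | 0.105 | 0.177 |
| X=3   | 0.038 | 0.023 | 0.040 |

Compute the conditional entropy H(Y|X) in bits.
1.5491 bits

H(Y|X) = H(X,Y) - H(X)

H(X,Y) = -Σ_{x,y} P(x,y) log₂ P(x,y). Per-cell terms -P(x,y)·log₂P(x,y):
  X=0: 0.133048, 0.095453, 0.140694
  X=1: 0.399877, 0.308559, 0.410545
  X=2: 0.433469, 0.341412, 0.442178
  X=3: 0.179279, 0.125171, 0.185754
Sum of the 12 terms: H(X,Y) = 3.19544 bits

Marginal of X (row sums):
  P(X=0) = 0.025 + 0.016 + 0.027 = 0.068
  P(X=1) = 0.142 + 0.088 + 0.150 = 0.380
  P(X=2) = 0.169 + 0.105 + 0.177 = 0.451
  P(X=3) = 0.038 + 0.023 + 0.040 = 0.101
H(X) = -[0.068·log₂(0.068) + 0.380·log₂(0.380) + 0.451·log₂(0.451) + 0.101·log₂(0.101)]
  = 0.263726 + 0.530453 + 0.518109 + 0.334065 = 1.64635 bits

H(Y|X) = H(X,Y) - H(X) = 3.19544 - 1.64635 = 1.5491 bits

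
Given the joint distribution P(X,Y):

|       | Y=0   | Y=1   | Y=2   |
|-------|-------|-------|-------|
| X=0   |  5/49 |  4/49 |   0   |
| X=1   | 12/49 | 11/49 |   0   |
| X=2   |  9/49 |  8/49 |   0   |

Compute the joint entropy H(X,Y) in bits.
2.4879 bits

H(X,Y) = -Σ_{x,y} P(x,y) log₂ P(x,y). Per-cell terms -P(x,y)·log₂P(x,y):
  X=0: 0.3360, 0.2951, 0.0000
  X=1: 0.4971, 0.4838, 0.0000
  X=2: 0.4490, 0.4269, 0.0000
  (cells with P = 0 contribute 0)
Sum of the 9 terms: H(X,Y) = 2.4879 bits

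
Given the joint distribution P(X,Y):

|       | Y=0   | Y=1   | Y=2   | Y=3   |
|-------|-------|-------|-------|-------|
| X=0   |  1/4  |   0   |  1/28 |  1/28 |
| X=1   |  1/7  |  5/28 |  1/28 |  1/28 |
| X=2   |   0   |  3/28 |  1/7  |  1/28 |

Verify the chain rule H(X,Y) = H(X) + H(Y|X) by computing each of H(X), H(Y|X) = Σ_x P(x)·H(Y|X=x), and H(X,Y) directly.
H(X) = 1.5722 bits, H(Y|X) = 1.3774 bits, H(X,Y) = 2.9496 bits

Marginal of X (row sums):
  P(X=0) = 1/4 + 0 + 1/28 + 1/28 = 9/28
  P(X=1) = 1/7 + 5/28 + 1/28 + 1/28 = 11/28
  P(X=2) = 0 + 3/28 + 1/7 + 1/28 = 2/7
H(X) = -[(9/28)·log₂(9/28) + (11/28)·log₂(11/28) + (2/7)·log₂(2/7)]
  = 0.526317 + 0.529541 + 0.516387 = 1.5722 bits

H(Y|X) = Σ_x P(x)·H(Y|X=x):
  X=0: P(X=0) = 9/28, P(Y|X=0) = (7/9, 0, 1/9, 1/9) → H(Y|X=0) = 0.986427
  X=1: P(X=1) = 11/28, P(Y|X=1) = (4/11, 5/11, 1/11, 1/11) → H(Y|X=1) = 1.676737
  X=2: P(X=2) = 2/7, P(Y|X=2) = (0, 3/8, 1/2, 1/8) → H(Y|X=2) = 1.405639
H(Y|X) = (9/28)·0.986427 + (11/28)·1.676737 + (2/7)·1.405639 = 1.3774 bits

H(X,Y) = -Σ_{x,y} P(x,y) log₂ P(x,y). Per-cell terms -P(x,y)·log₂P(x,y):
  X=0: 0.500000, 0.000000, 0.171691, 0.171691
  X=1: 0.401051, 0.443826, 0.171691, 0.171691
  X=2: 0.000000, 0.345256, 0.401051, 0.171691
  (cells with P = 0 contribute 0)
Sum of the 12 terms: H(X,Y) = 2.9496 bits

Chain rule check:
  H(X) + H(Y|X) = 1.5722 + 1.3774 = 2.9496 bits
  H(X,Y) = 2.9496 bits
✓ Chain rule verified.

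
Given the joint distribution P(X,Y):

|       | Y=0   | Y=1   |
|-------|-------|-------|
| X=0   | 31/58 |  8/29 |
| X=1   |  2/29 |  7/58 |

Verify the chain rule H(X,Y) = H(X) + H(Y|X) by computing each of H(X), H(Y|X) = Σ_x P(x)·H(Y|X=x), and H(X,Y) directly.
H(X) = 0.7007 bits, H(Y|X) = 0.9291 bits, H(X,Y) = 1.6299 bits

Marginal of X (row sums):
  P(X=0) = 31/58 + 8/29 = 47/58
  P(X=1) = 2/29 + 7/58 = 11/58
H(X) = -[(47/58)·log₂(47/58) + (11/58)·log₂(11/58)]
  = 0.2458523 + 0.4548973 = 0.7007 bits

H(Y|X) = Σ_x P(x)·H(Y|X=x):
  X=0: P(X=0) = 47/58, P(Y|X=0) = (31/47, 16/47) → H(Y|X=0) = 0.9252253
  X=1: P(X=1) = 11/58, P(Y|X=1) = (4/11, 7/11) → H(Y|X=1) = 0.9456603
H(Y|X) = (47/58)·0.9252253 + (11/58)·0.9456603 = 0.9291 bits

H(X,Y) = -Σ_{x,y} P(x,y) log₂ P(x,y). Per-cell terms -P(x,y)·log₂P(x,y):
  X=0: 0.4830573, 0.5125465
  X=1: 0.2660677, 0.3681790
Sum of the 4 terms: H(X,Y) = 1.6299 bits

Chain rule check:
  H(X) + H(Y|X) = 0.7007 + 0.9291 = 1.6298 bits
  H(X,Y) = 1.6299 bits
✓ Chain rule verified (Δ = 0.0001 is 4-dp rounding noise: each of the three values was rounded independently).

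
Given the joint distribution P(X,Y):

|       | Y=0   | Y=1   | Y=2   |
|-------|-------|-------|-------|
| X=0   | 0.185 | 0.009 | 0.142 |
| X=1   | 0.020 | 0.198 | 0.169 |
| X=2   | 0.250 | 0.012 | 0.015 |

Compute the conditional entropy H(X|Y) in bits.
1.0639 bits

H(X|Y) = H(X,Y) - H(Y)

H(X,Y) = -Σ_{x,y} P(x,y) log₂ P(x,y). Per-cell terms -P(x,y)·log₂P(x,y):
  X=0: 0.45036, 0.06116, 0.39988
  X=1: 0.11288, 0.46261, 0.43347
  X=2: 0.50000, 0.07657, 0.09088
Sum of the 9 terms: H(X,Y) = 2.5878 bits

Marginal of Y (column sums):
  P(Y=0) = 0.185 + 0.020 + 0.250 = 0.455
  P(Y=1) = 0.009 + 0.198 + 0.012 = 0.219
  P(Y=2) = 0.142 + 0.169 + 0.015 = 0.326
H(Y) = -[0.455·log₂(0.455) + 0.219·log₂(0.219) + 0.326·log₂(0.326)]
  = 0.51691 + 0.47983 + 0.52716 = 1.5239 bits

H(X|Y) = H(X,Y) - H(Y) = 2.5878 - 1.5239 = 1.0639 bits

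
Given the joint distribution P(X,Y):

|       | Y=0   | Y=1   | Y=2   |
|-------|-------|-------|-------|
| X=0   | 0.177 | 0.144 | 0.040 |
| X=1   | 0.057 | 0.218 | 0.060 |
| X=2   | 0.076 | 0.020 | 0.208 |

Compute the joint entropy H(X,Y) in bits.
2.8553 bits

H(X,Y) = -Σ_{x,y} P(x,y) log₂ P(x,y). Per-cell terms -P(x,y)·log₂P(x,y):
  X=0: 0.44218, 0.40260, 0.18575
  X=1: 0.23557, 0.47908, 0.24353
  X=2: 0.28256, 0.11288, 0.47119
Sum of the 9 terms: H(X,Y) = 2.8553 bits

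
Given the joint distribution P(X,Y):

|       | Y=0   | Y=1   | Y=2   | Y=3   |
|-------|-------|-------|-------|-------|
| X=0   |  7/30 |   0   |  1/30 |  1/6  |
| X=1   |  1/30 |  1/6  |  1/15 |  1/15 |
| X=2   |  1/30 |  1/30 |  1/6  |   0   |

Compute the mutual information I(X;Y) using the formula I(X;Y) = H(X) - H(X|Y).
0.5673 bits

I(X;Y) = H(X) - H(X|Y)

Marginal of X (row sums):
  P(X=0) = 7/30 + 0 + 1/30 + 1/6 = 13/30
  P(X=1) = 1/30 + 1/6 + 1/15 + 1/15 = 1/3
  P(X=2) = 1/30 + 1/30 + 1/6 + 0 = 7/30
H(X) = -[(13/30)·log₂(13/30) + (1/3)·log₂(1/3) + (7/30)·log₂(7/30)]
  = 0.52280 + 0.52832 + 0.48989 = 1.54101 bits

Marginal of Y (column sums):
  P(Y=0) = 7/30 + 1/30 + 1/30 = 3/10
  P(Y=1) = 0 + 1/6 + 1/30 = 1/5
  P(Y=2) = 1/30 + 1/15 + 1/6 = 4/15
  P(Y=3) = 1/6 + 1/15 + 0 = 7/30
H(X|Y) = Σ_y P(y)·H(X|Y=y):
  Y=0: P(Y=0) = 3/10, P(X|Y=0) = (7/9, 1/9, 1/9) → H(X|Y=0) = 0.98643
  Y=1: P(Y=1) = 1/5, P(X|Y=1) = (0, 5/6, 1/6) → H(X|Y=1) = 0.65002
  Y=2: P(Y=2) = 4/15, P(X|Y=2) = (1/8, 1/4, 5/8) → H(X|Y=2) = 1.29879
  Y=3: P(Y=3) = 7/30, P(X|Y=3) = (5/7, 2/7, 0) → H(X|Y=3) = 0.86312
H(X|Y) = (3/10)·0.98643 + (1/5)·0.65002 + (4/15)·1.29879 + (7/30)·0.86312 = 0.97367 bits

I(X;Y) = H(X) - H(X|Y) = 1.54101 - 0.97367 = 0.5673 bits

Cross-check via I(X;Y) = H(X) + H(Y) - H(X,Y): computing H(Y) from the column sums and H(X,Y) from the 12 cells in the same way gives H(Y) = 1.98387 bits and H(X,Y) = 2.95754 bits, so
I(X;Y) = 1.54101 + 1.98387 - 2.95754 = 0.5673 bits ✓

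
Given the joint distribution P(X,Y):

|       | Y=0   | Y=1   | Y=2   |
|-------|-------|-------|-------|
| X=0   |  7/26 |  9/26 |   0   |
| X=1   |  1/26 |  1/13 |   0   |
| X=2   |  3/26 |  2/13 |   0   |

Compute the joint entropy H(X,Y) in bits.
2.2798 bits

H(X,Y) = -Σ_{x,y} P(x,y) log₂ P(x,y). Per-cell terms -P(x,y)·log₂P(x,y):
  X=0: 0.50968, 0.52979, 0.00000
  X=1: 0.18079, 0.28465, 0.00000
  X=2: 0.35948, 0.41545, 0.00000
  (cells with P = 0 contribute 0)
Sum of the 9 terms: H(X,Y) = 2.2798 bits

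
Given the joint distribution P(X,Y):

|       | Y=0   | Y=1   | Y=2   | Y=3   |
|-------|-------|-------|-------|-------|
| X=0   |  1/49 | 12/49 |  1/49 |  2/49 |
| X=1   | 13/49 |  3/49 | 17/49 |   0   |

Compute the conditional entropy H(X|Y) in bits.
0.4408 bits

H(X|Y) = H(X,Y) - H(Y)

H(X,Y) = -Σ_{x,y} P(x,y) log₂ P(x,y). Per-cell terms -P(x,y)·log₂P(x,y):
  X=0: 0.11459, 0.49708, 0.11459, 0.18836
  X=1: 0.50787, 0.24672, 0.52986, 0.00000
  (cells with P = 0 contribute 0)
Sum of the 8 terms: H(X,Y) = 2.1991 bits

Marginal of Y (column sums):
  P(Y=0) = 1/49 + 13/49 = 2/7
  P(Y=1) = 12/49 + 3/49 = 15/49
  P(Y=2) = 1/49 + 17/49 = 18/49
  P(Y=3) = 2/49 + 0 = 2/49
H(Y) = -[(2/7)·log₂(2/7) + (15/49)·log₂(15/49) + (18/49)·log₂(18/49) + (2/49)·log₂(2/49)]
  = 0.51639 + 0.52280 + 0.53074 + 0.18836 = 1.7583 bits

H(X|Y) = H(X,Y) - H(Y) = 2.1991 - 1.7583 = 0.4408 bits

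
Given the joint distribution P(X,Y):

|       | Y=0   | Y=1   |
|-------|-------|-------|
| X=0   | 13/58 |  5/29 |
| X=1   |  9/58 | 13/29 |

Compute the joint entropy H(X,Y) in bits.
1.8568 bits

H(X,Y) = -Σ_{x,y} P(x,y) log₂ P(x,y). Per-cell terms -P(x,y)·log₂P(x,y):
  X=0: 0.483587, 0.437251
  X=1: 0.417112, 0.518898
Sum of the 4 terms: H(X,Y) = 1.8568 bits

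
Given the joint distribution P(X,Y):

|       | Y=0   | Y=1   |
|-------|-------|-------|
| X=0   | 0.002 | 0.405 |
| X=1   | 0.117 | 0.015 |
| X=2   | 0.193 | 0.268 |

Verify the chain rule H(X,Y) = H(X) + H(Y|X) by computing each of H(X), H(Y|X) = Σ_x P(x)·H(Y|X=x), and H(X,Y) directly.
H(X) = 1.4285 bits, H(Y|X) = 0.5378 bits, H(X,Y) = 1.9663 bits

Marginal of X (row sums):
  P(X=0) = 0.002 + 0.405 = 0.407
  P(X=1) = 0.117 + 0.015 = 0.132
  P(X=2) = 0.193 + 0.268 = 0.461
H(X) = -[0.407·log₂(0.407) + 0.132·log₂(0.132) + 0.461·log₂(0.461)]
  = 0.52784 + 0.38562 + 0.51501 = 1.4285 bits

H(Y|X) = Σ_x P(x)·H(Y|X=x):
  X=0: P(X=0) = 0.407, P(Y|X=0) = (2/407, 405/407) → H(Y|X=0) = 0.04476
  X=1: P(X=1) = 0.132, P(Y|X=1) = (39/44, 5/44) → H(Y|X=1) = 0.51079
  X=2: P(X=2) = 0.461, P(Y|X=2) = (193/461, 268/461) → H(Y|X=2) = 0.98082
H(Y|X) = 0.407·0.04476 + 0.132·0.51079 + 0.461·0.98082 = 0.5378 bits

H(X,Y) = -Σ_{x,y} P(x,y) log₂ P(x,y). Per-cell terms -P(x,y)·log₂P(x,y):
  X=0: 0.01793, 0.52812
  X=1: 0.36216, 0.09088
  X=2: 0.45805, 0.50912
Sum of the 6 terms: H(X,Y) = 1.9663 bits

Chain rule check:
  H(X) + H(Y|X) = 1.4285 + 0.5378 = 1.9663 bits
  H(X,Y) = 1.9663 bits
✓ Chain rule verified.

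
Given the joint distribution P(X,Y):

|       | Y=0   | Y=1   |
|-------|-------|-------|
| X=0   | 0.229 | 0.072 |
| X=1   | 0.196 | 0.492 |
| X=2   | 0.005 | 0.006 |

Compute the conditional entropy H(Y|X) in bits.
0.8429 bits

H(Y|X) = H(X,Y) - H(X)

H(X,Y) = -Σ_{x,y} P(x,y) log₂ P(x,y). Per-cell terms -P(x,y)·log₂P(x,y):
  X=0: 0.48699, 0.27330
  X=1: 0.46081, 0.50345
  X=2: 0.03822, 0.04428
Sum of the 6 terms: H(X,Y) = 1.80705 bits

Marginal of X (row sums):
  P(X=0) = 0.229 + 0.072 = 0.301
  P(X=1) = 0.196 + 0.492 = 0.688
  P(X=2) = 0.005 + 0.006 = 0.011
H(X) = -[0.301·log₂(0.301) + 0.688·log₂(0.688) + 0.011·log₂(0.011)]
  = 0.52138 + 0.37119 + 0.07157 = 0.96414 bits

H(Y|X) = H(X,Y) - H(X) = 1.80705 - 0.96414 = 0.8429 bits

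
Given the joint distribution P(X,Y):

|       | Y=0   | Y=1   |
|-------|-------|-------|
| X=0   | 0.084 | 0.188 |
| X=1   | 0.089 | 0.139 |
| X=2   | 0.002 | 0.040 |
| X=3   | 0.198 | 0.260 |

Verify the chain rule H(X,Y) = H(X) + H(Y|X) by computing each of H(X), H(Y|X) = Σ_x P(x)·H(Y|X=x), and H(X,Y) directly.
H(X) = 1.7053 bits, H(Y|X) = 0.9261 bits, H(X,Y) = 2.6314 bits

Marginal of X (row sums):
  P(X=0) = 0.084 + 0.188 = 0.272
  P(X=1) = 0.089 + 0.139 = 0.228
  P(X=2) = 0.002 + 0.040 = 0.042
  P(X=3) = 0.198 + 0.260 = 0.458
H(X) = -[0.272·log₂(0.272) + 0.228·log₂(0.228) + 0.042·log₂(0.042) + 0.458·log₂(0.458)]
  = 0.5109 + 0.4863 + 0.1921 + 0.5160 = 1.7053 bits

H(Y|X) = Σ_x P(x)·H(Y|X=x):
  X=0: P(X=0) = 0.272, P(Y|X=0) = (21/68, 47/68) → H(Y|X=0) = 0.8918
  X=1: P(X=1) = 0.228, P(Y|X=1) = (89/228, 139/228) → H(Y|X=1) = 0.9650
  X=2: P(X=2) = 0.042, P(Y|X=2) = (1/21, 20/21) → H(Y|X=2) = 0.2762
  X=3: P(X=3) = 0.458, P(Y|X=3) = (99/229, 130/229) → H(Y|X=3) = 0.9867
H(Y|X) = 0.272·0.8918 + 0.228·0.9650 + 0.042·0.2762 + 0.458·0.9867 = 0.9261 bits

H(X,Y) = -Σ_{x,y} P(x,y) log₂ P(x,y). Per-cell terms -P(x,y)·log₂P(x,y):
  X=0: 0.3002, 0.4533
  X=1: 0.3106, 0.3957
  X=2: 0.0179, 0.1858
  X=3: 0.4626, 0.5053
Sum of the 8 terms: H(X,Y) = 2.6314 bits

Chain rule check:
  H(X) + H(Y|X) = 1.7053 + 0.9261 = 2.6314 bits
  H(X,Y) = 2.6314 bits
✓ Chain rule verified.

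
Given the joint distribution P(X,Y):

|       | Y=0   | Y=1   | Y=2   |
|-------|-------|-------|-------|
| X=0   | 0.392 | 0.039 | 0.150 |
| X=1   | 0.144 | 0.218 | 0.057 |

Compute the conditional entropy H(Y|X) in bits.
1.2590 bits

H(Y|X) = H(X,Y) - H(X)

H(X,Y) = -Σ_{x,y} P(x,y) log₂ P(x,y). Per-cell terms -P(x,y)·log₂P(x,y):
  X=0: 0.529621, 0.182535, 0.410545
  X=1: 0.402604, 0.479077, 0.235575
Sum of the 6 terms: H(X,Y) = 2.23996 bits

Marginal of X (row sums):
  P(X=0) = 0.392 + 0.039 + 0.150 = 0.581
  P(X=1) = 0.144 + 0.218 + 0.057 = 0.419
H(X) = -[0.581·log₂(0.581) + 0.419·log₂(0.419)]
  = 0.455150 + 0.525836 = 0.98099 bits

H(Y|X) = H(X,Y) - H(X) = 2.23996 - 0.98099 = 1.2590 bits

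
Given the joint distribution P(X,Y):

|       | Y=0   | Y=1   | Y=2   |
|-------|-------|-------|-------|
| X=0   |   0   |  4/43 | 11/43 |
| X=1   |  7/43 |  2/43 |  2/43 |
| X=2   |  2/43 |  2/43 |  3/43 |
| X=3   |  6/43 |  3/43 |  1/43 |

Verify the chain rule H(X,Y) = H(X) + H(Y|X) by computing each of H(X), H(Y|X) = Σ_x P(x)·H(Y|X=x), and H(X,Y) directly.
H(X) = 1.9489 bits, H(Y|X) = 1.1815 bits, H(X,Y) = 3.1303 bits

Marginal of X (row sums):
  P(X=0) = 0 + 4/43 + 11/43 = 15/43
  P(X=1) = 7/43 + 2/43 + 2/43 = 11/43
  P(X=2) = 2/43 + 2/43 + 3/43 = 7/43
  P(X=3) = 6/43 + 3/43 + 1/43 = 10/43
H(X) = -[(15/43)·log₂(15/43) + (11/43)·log₂(11/43) + (7/43)·log₂(7/43) + (10/43)·log₂(10/43)]
  = 0.53001 + 0.50314 + 0.42633 + 0.48938 = 1.9489 bits

H(Y|X) = Σ_x P(x)·H(Y|X=x):
  X=0: P(X=0) = 15/43, P(Y|X=0) = (0, 4/15, 11/15) → H(Y|X=0) = 0.83664
  X=1: P(X=1) = 11/43, P(Y|X=1) = (7/11, 2/11, 2/11) → H(Y|X=1) = 1.30930
  X=2: P(X=2) = 7/43, P(Y|X=2) = (2/7, 2/7, 3/7) → H(Y|X=2) = 1.55666
  X=3: P(X=3) = 10/43, P(Y|X=3) = (3/5, 3/10, 1/10) → H(Y|X=3) = 1.29546
H(Y|X) = (15/43)·0.83664 + (11/43)·1.30930 + (7/43)·1.55666 + (10/43)·1.29546 = 1.1815 bits

H(X,Y) = -Σ_{x,y} P(x,y) log₂ P(x,y). Per-cell terms -P(x,y)·log₂P(x,y):
  X=0: 0.00000, 0.31872, 0.50314
  X=1: 0.42633, 0.20587, 0.20587
  X=2: 0.20587, 0.20587, 0.26800
  X=3: 0.39646, 0.26800, 0.12619
  (cells with P = 0 contribute 0)
Sum of the 12 terms: H(X,Y) = 3.1303 bits

Chain rule check:
  H(X) + H(Y|X) = 1.9489 + 1.1815 = 3.1304 bits
  H(X,Y) = 3.1303 bits
✓ Chain rule verified (Δ = 0.0001 is 4-dp rounding noise: each of the three values was rounded independently).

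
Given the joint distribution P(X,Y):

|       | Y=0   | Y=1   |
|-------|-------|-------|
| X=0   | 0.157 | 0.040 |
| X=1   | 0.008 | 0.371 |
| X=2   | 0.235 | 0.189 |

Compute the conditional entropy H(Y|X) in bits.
0.6198 bits

H(Y|X) = H(X,Y) - H(X)

H(X,Y) = -Σ_{x,y} P(x,y) log₂ P(x,y). Per-cell terms -P(x,y)·log₂P(x,y):
  X=0: 0.419373, 0.185754
  X=1: 0.055726, 0.530719
  X=2: 0.490978, 0.454269
Sum of the 6 terms: H(X,Y) = 2.136819 bits

Marginal of X (row sums):
  P(X=0) = 0.157 + 0.040 = 0.197
  P(X=1) = 0.008 + 0.371 = 0.379
  P(X=2) = 0.235 + 0.189 = 0.424
H(X) = -[0.197·log₂(0.197) + 0.379·log₂(0.379) + 0.424·log₂(0.424)]
  = 0.461715 + 0.530498 + 0.524854 = 1.517067 bits

H(Y|X) = H(X,Y) - H(X) = 2.136819 - 1.517067 = 0.6198 bits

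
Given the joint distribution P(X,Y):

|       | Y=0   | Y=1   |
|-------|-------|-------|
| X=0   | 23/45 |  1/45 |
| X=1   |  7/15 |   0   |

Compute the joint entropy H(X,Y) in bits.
1.1301 bits

H(X,Y) = -Σ_{x,y} P(x,y) log₂ P(x,y). Per-cell terms -P(x,y)·log₂P(x,y):
  X=0: 0.49490, 0.12204
  X=1: 0.51312, 0.00000
  (cells with P = 0 contribute 0)
Sum of the 4 terms: H(X,Y) = 1.1301 bits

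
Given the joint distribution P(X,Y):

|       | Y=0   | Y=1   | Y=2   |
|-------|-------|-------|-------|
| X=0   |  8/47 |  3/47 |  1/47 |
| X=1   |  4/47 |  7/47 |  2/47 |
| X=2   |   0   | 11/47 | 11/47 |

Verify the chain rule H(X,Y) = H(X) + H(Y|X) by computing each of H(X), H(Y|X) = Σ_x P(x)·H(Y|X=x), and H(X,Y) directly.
H(X) = 1.5284 bits, H(Y|X) = 1.1642 bits, H(X,Y) = 2.6926 bits

Marginal of X (row sums):
  P(X=0) = 8/47 + 3/47 + 1/47 = 12/47
  P(X=1) = 4/47 + 7/47 + 2/47 = 13/47
  P(X=2) = 0 + 11/47 + 11/47 = 22/47
H(X) = -[(12/47)·log₂(12/47) + (13/47)·log₂(13/47) + (22/47)·log₂(22/47)]
  = 0.50288 + 0.51285 + 0.51263 = 1.5284 bits

H(Y|X) = Σ_x P(x)·H(Y|X=x):
  X=0: P(X=0) = 12/47, P(Y|X=0) = (2/3, 1/4, 1/12) → H(Y|X=0) = 1.18872
  X=1: P(X=1) = 13/47, P(Y|X=1) = (4/13, 7/13, 2/13) → H(Y|X=1) = 1.41956
  X=2: P(X=2) = 22/47, P(Y|X=2) = (0, 1/2, 1/2) → H(Y|X=2) = 1.00000
H(Y|X) = (12/47)·1.18872 + (13/47)·1.41956 + (22/47)·1.00000 = 1.1642 bits

H(X,Y) = -Σ_{x,y} P(x,y) log₂ P(x,y). Per-cell terms -P(x,y)·log₂P(x,y):
  X=0: 0.43482, 0.25338, 0.11818
  X=1: 0.30252, 0.40916, 0.19381
  X=2: 0.00000, 0.49036, 0.49036
  (cells with P = 0 contribute 0)
Sum of the 9 terms: H(X,Y) = 2.6926 bits

Chain rule check:
  H(X) + H(Y|X) = 1.5284 + 1.1642 = 2.6926 bits
  H(X,Y) = 2.6926 bits
✓ Chain rule verified.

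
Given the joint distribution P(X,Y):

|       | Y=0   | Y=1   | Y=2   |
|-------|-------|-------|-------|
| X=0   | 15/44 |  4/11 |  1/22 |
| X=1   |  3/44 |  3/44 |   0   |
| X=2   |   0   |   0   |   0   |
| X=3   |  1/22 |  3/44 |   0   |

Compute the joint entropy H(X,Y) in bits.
2.2579 bits

H(X,Y) = -Σ_{x,y} P(x,y) log₂ P(x,y). Per-cell terms -P(x,y)·log₂P(x,y):
  X=0: 0.52928, 0.53070, 0.20270
  X=1: 0.26417, 0.26417, 0.00000
  X=2: 0.00000, 0.00000, 0.00000
  X=3: 0.20270, 0.26417, 0.00000
  (cells with P = 0 contribute 0)
Sum of the 12 terms: H(X,Y) = 2.2579 bits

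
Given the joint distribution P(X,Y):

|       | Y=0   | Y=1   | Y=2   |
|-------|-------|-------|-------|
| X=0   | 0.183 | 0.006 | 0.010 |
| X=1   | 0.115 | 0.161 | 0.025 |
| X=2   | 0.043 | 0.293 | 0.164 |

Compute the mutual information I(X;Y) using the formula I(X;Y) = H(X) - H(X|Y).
0.3760 bits

I(X;Y) = H(X) - H(X|Y)

Marginal of X (row sums):
  P(X=0) = 0.183 + 0.006 + 0.010 = 0.199
  P(X=1) = 0.115 + 0.161 + 0.025 = 0.301
  P(X=2) = 0.043 + 0.293 + 0.164 = 0.500
H(X) = -[0.199·log₂(0.199) + 0.301·log₂(0.301) + 0.500·log₂(0.500)]
  = 0.4635 + 0.5214 + 0.5000 = 1.4849 bits

Marginal of Y (column sums):
  P(Y=0) = 0.183 + 0.115 + 0.043 = 0.341
  P(Y=1) = 0.006 + 0.161 + 0.293 = 0.460
  P(Y=2) = 0.010 + 0.025 + 0.164 = 0.199
H(X|Y) = Σ_y P(y)·H(X|Y=y):
  Y=0: P(Y=0) = 0.341, P(X|Y=0) = (183/341, 115/341, 43/341) → H(X|Y=0) = 1.3874
  Y=1: P(Y=1) = 0.460, P(X|Y=1) = (3/230, 7/20, 293/460) → H(X|Y=1) = 1.0262
  Y=2: P(Y=2) = 0.199, P(X|Y=2) = (10/199, 25/199, 164/199) → H(X|Y=2) = 0.8228
H(X|Y) = 0.341·1.3874 + 0.460·1.0262 + 0.199·0.8228 = 1.1089 bits

I(X;Y) = H(X) - H(X|Y) = 1.4849 - 1.1089 = 0.3760 bits

Cross-check via I(X;Y) = H(X) + H(Y) - H(X,Y): computing H(Y) from the column sums and H(X,Y) from the 9 cells in the same way gives H(Y) = 1.5081 bits and H(X,Y) = 2.6170 bits, so
I(X;Y) = 1.4849 + 1.5081 - 2.6170 = 0.3760 bits ✓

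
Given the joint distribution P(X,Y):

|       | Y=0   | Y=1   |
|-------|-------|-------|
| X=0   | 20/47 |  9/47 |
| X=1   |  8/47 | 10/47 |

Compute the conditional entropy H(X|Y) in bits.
0.9176 bits

H(X|Y) = H(X,Y) - H(Y)

H(X,Y) = -Σ_{x,y} P(x,y) log₂ P(x,y). Per-cell terms -P(x,y)·log₂P(x,y):
  X=0: 0.52454, 0.45664
  X=1: 0.43482, 0.47503
Sum of the 4 terms: H(X,Y) = 1.8910 bits

Marginal of Y (column sums):
  P(Y=0) = 20/47 + 8/47 = 28/47
  P(Y=1) = 9/47 + 10/47 = 19/47
H(Y) = -[(28/47)·log₂(28/47) + (19/47)·log₂(19/47)]
  = 0.44516 + 0.52822 = 0.9734 bits

H(X|Y) = H(X,Y) - H(Y) = 1.8910 - 0.9734 = 0.9176 bits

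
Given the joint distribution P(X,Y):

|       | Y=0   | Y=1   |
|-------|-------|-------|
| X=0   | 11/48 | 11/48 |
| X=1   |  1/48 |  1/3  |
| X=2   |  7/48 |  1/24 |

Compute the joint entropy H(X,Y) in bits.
2.2150 bits

H(X,Y) = -Σ_{x,y} P(x,y) log₂ P(x,y). Per-cell terms -P(x,y)·log₂P(x,y):
  X=0: 0.4871, 0.4871
  X=1: 0.1164, 0.5283
  X=2: 0.4051, 0.1910
Sum of the 6 terms: H(X,Y) = 2.2150 bits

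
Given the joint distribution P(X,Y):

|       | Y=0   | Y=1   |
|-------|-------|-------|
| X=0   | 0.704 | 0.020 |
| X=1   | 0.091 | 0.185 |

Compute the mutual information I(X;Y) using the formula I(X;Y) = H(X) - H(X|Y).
0.3474 bits

I(X;Y) = H(X) - H(X|Y)

Marginal of X (row sums):
  P(X=0) = 0.704 + 0.020 = 0.724
  P(X=1) = 0.091 + 0.185 = 0.276
H(X) = -[0.724·log₂(0.724) + 0.276·log₂(0.276)]
  = 0.337339 + 0.512604 = 0.849943 bits

Marginal of Y (column sums):
  P(Y=0) = 0.704 + 0.091 = 0.795
  P(Y=1) = 0.020 + 0.185 = 0.205
H(X|Y) = Σ_y P(y)·H(X|Y=y):
  Y=0: P(Y=0) = 0.795, P(X|Y=0) = (704/795, 91/795) → H(X|Y=0) = 0.513240
  Y=1: P(Y=1) = 0.205, P(X|Y=1) = (4/41, 37/41) → H(X|Y=1) = 0.461216
H(X|Y) = 0.795·0.513240 + 0.205·0.461216 = 0.502575 bits

I(X;Y) = H(X) - H(X|Y) = 0.849943 - 0.502575 = 0.3474 bits

Cross-check via I(X;Y) = H(X) + H(Y) - H(X,Y): computing H(Y) from the column sums and H(X,Y) from the 4 cells in the same way gives H(Y) = 0.731816 bits and H(X,Y) = 1.234391 bits, so
I(X;Y) = 0.849943 + 0.731816 - 1.234391 = 0.3474 bits ✓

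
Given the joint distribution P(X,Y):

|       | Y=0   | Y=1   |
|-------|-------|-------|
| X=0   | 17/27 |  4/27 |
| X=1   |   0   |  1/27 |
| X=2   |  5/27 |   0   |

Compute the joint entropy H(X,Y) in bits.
1.4550 bits

H(X,Y) = -Σ_{x,y} P(x,y) log₂ P(x,y). Per-cell terms -P(x,y)·log₂P(x,y):
  X=0: 0.42023, 0.40813
  X=1: 0.00000, 0.17611
  X=2: 0.45055, 0.00000
  (cells with P = 0 contribute 0)
Sum of the 6 terms: H(X,Y) = 1.4550 bits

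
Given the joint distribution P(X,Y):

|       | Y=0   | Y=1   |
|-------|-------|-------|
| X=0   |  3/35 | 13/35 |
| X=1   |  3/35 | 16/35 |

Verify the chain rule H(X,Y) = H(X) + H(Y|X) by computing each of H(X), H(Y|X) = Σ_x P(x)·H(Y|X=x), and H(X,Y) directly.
H(X) = 0.9947 bits, H(Y|X) = 0.6599 bits, H(X,Y) = 1.6546 bits

Marginal of X (row sums):
  P(X=0) = 3/35 + 13/35 = 16/35
  P(X=1) = 3/35 + 16/35 = 19/35
H(X) = -[(16/35)·log₂(16/35) + (19/35)·log₂(19/35)]
  = 0.516244 + 0.478450 = 0.9947 bits

H(Y|X) = Σ_x P(x)·H(Y|X=x):
  X=0: P(X=0) = 16/35, P(Y|X=0) = (3/16, 13/16) → H(Y|X=0) = 0.696212
  X=1: P(X=1) = 19/35, P(Y|X=1) = (3/19, 16/19) → H(Y|X=1) = 0.629249
H(Y|X) = (16/35)·0.696212 + (19/35)·0.629249 = 0.6599 bits

H(X,Y) = -Σ_{x,y} P(x,y) log₂ P(x,y). Per-cell terms -P(x,y)·log₂P(x,y):
  X=0: 0.303799, 0.530713
  X=1: 0.303799, 0.516244
Sum of the 4 terms: H(X,Y) = 1.6546 bits

Chain rule check:
  H(X) + H(Y|X) = 0.9947 + 0.6599 = 1.6546 bits
  H(X,Y) = 1.6546 bits
✓ Chain rule verified.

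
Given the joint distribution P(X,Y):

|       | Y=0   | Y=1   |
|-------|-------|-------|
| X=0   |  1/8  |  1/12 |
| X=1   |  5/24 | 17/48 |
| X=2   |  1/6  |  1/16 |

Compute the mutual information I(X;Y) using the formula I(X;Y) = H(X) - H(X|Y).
0.0691 bits

I(X;Y) = H(X) - H(X|Y)

Marginal of X (row sums):
  P(X=0) = 1/8 + 1/12 = 5/24
  P(X=1) = 5/24 + 17/48 = 9/16
  P(X=2) = 1/6 + 1/16 = 11/48
H(X) = -[(5/24)·log₂(5/24) + (9/16)·log₂(9/16) + (11/48)·log₂(11/48)]
  = 0.4715 + 0.4669 + 0.4871 = 1.4255 bits

Marginal of Y (column sums):
  P(Y=0) = 1/8 + 5/24 + 1/6 = 1/2
  P(Y=1) = 1/12 + 17/48 + 1/16 = 1/2
H(X|Y) = Σ_y P(y)·H(X|Y=y):
  Y=0: P(Y=0) = 1/2, P(X|Y=0) = (1/4, 5/12, 1/3) → H(X|Y=0) = 1.5546
  Y=1: P(Y=1) = 1/2, P(X|Y=1) = (1/6, 17/24, 1/8) → H(X|Y=1) = 1.1582
H(X|Y) = (1/2)·1.5546 + (1/2)·1.1582 = 1.3564 bits

I(X;Y) = H(X) - H(X|Y) = 1.4255 - 1.3564 = 0.0691 bits

Cross-check via I(X;Y) = H(X) + H(Y) - H(X,Y): computing H(Y) from the column sums and H(X,Y) from the 6 cells in the same way gives H(Y) = 1.0000 bits and H(X,Y) = 2.3564 bits, so
I(X;Y) = 1.4255 + 1.0000 - 2.3564 = 0.0691 bits ✓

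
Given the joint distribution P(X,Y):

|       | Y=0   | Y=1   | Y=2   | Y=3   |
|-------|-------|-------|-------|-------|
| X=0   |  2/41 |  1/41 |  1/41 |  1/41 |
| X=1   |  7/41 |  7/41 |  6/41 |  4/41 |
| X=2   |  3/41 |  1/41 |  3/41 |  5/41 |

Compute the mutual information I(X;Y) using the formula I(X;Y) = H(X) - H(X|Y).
0.0716 bits

I(X;Y) = H(X) - H(X|Y)

Marginal of X (row sums):
  P(X=0) = 2/41 + 1/41 + 1/41 + 1/41 = 5/41
  P(X=1) = 7/41 + 7/41 + 6/41 + 4/41 = 24/41
  P(X=2) = 3/41 + 1/41 + 3/41 + 5/41 = 12/41
H(X) = -[(5/41)·log₂(5/41) + (24/41)·log₂(24/41) + (12/41)·log₂(12/41)]
  = 0.370198 + 0.452248 + 0.518807 = 1.34125 bits

Marginal of Y (column sums):
  P(Y=0) = 2/41 + 7/41 + 3/41 = 12/41
  P(Y=1) = 1/41 + 7/41 + 1/41 = 9/41
  P(Y=2) = 1/41 + 6/41 + 3/41 = 10/41
  P(Y=3) = 1/41 + 4/41 + 5/41 = 10/41
H(X|Y) = Σ_y P(y)·H(X|Y=y):
  Y=0: P(Y=0) = 12/41, P(X|Y=0) = (1/6, 7/12, 1/4) → H(X|Y=0) = 1.384432
  Y=1: P(Y=1) = 9/41, P(X|Y=1) = (1/9, 7/9, 1/9) → H(X|Y=1) = 0.986427
  Y=2: P(Y=2) = 10/41, P(X|Y=2) = (1/10, 3/5, 3/10) → H(X|Y=2) = 1.295462
  Y=3: P(Y=3) = 10/41, P(X|Y=3) = (1/10, 2/5, 1/2) → H(X|Y=3) = 1.360964
H(X|Y) = (12/41)·1.384432 + (9/41)·0.986427 + (10/41)·1.295462 + (10/41)·1.360964 = 1.26964 bits

I(X;Y) = H(X) - H(X|Y) = 1.34125 - 1.26964 = 0.0716 bits

Cross-check via I(X;Y) = H(X) + H(Y) - H(X,Y): computing H(Y) from the column sums and H(X,Y) from the 12 cells in the same way gives H(Y) = 1.99200 bits and H(X,Y) = 3.26165 bits, so
I(X;Y) = 1.34125 + 1.99200 - 3.26165 = 0.0716 bits ✓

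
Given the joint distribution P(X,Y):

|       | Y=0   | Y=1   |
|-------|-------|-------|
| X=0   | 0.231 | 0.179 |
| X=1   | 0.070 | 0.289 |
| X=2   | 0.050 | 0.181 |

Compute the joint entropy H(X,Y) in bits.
2.3812 bits

H(X,Y) = -Σ_{x,y} P(x,y) log₂ P(x,y). Per-cell terms -P(x,y)·log₂P(x,y):
  X=0: 0.4883, 0.4443
  X=1: 0.2686, 0.5176
  X=2: 0.2161, 0.4463
Sum of the 6 terms: H(X,Y) = 2.3812 bits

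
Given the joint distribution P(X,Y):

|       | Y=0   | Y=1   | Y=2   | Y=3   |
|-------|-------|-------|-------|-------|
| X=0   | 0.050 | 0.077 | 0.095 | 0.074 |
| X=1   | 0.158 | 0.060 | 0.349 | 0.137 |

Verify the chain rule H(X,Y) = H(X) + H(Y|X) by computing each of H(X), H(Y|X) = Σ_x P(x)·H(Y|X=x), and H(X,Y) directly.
H(X) = 0.8763 bits, H(Y|X) = 1.8122 bits, H(X,Y) = 2.6885 bits

Marginal of X (row sums):
  P(X=0) = 0.050 + 0.077 + 0.095 + 0.074 = 0.296
  P(X=1) = 0.158 + 0.060 + 0.349 + 0.137 = 0.704
H(X) = -[0.296·log₂(0.296) + 0.704·log₂(0.704)]
  = 0.51987 + 0.35647 = 0.8763 bits

H(Y|X) = Σ_x P(x)·H(Y|X=x):
  X=0: P(X=0) = 0.296, P(Y|X=0) = (25/148, 77/296, 95/296, 1/4) → H(Y|X=0) = 1.96496
  X=1: P(X=1) = 0.704, P(Y|X=1) = (79/352, 15/176, 349/704, 137/704) → H(Y|X=1) = 1.74796
H(Y|X) = 0.296·1.96496 + 0.704·1.74796 = 1.8122 bits

H(X,Y) = -Σ_{x,y} P(x,y) log₂ P(x,y). Per-cell terms -P(x,y)·log₂P(x,y):
  X=0: 0.21610, 0.28482, 0.32261, 0.27797
  X=1: 0.42060, 0.24353, 0.53003, 0.39288
Sum of the 8 terms: H(X,Y) = 2.6885 bits

Chain rule check:
  H(X) + H(Y|X) = 0.8763 + 1.8122 = 2.6885 bits
  H(X,Y) = 2.6885 bits
✓ Chain rule verified.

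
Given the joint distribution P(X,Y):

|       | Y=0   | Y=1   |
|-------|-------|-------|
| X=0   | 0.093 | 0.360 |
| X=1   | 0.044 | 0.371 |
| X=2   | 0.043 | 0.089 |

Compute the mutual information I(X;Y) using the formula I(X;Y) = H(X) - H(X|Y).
0.0257 bits

I(X;Y) = H(X) - H(X|Y)

Marginal of X (row sums):
  P(X=0) = 0.093 + 0.360 = 0.453
  P(X=1) = 0.044 + 0.371 = 0.415
  P(X=2) = 0.043 + 0.089 = 0.132
H(X) = -[0.453·log₂(0.453) + 0.415·log₂(0.415) + 0.132·log₂(0.132)]
  = 0.5175 + 0.5266 + 0.3856 = 1.4297 bits

Marginal of Y (column sums):
  P(Y=0) = 0.093 + 0.044 + 0.043 = 0.180
  P(Y=1) = 0.360 + 0.371 + 0.089 = 0.820
H(X|Y) = Σ_y P(y)·H(X|Y=y):
  Y=0: P(Y=0) = 0.180, P(X|Y=0) = (31/60, 11/45, 43/180) → H(X|Y=0) = 1.4825
  Y=1: P(Y=1) = 0.820, P(X|Y=1) = (18/41, 371/820, 89/820) → H(X|Y=1) = 1.3868
H(X|Y) = 0.180·1.4825 + 0.820·1.3868 = 1.4040 bits

I(X;Y) = H(X) - H(X|Y) = 1.4297 - 1.4040 = 0.0257 bits

Cross-check via I(X;Y) = H(X) + H(Y) - H(X,Y): computing H(Y) from the column sums and H(X,Y) from the 6 cells in the same way gives H(Y) = 0.6801 bits and H(X,Y) = 2.0841 bits, so
I(X;Y) = 1.4297 + 0.6801 - 2.0841 = 0.0257 bits ✓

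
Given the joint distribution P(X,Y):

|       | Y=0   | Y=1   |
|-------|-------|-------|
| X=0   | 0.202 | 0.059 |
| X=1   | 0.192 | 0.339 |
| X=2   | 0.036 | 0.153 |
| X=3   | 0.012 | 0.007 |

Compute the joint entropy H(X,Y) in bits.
2.4069 bits

H(X,Y) = -Σ_{x,y} P(x,y) log₂ P(x,y). Per-cell terms -P(x,y)·log₂P(x,y):
  X=0: 0.46613, 0.24091
  X=1: 0.45712, 0.52906
  X=2: 0.17265, 0.41438
  X=3: 0.07657, 0.05011
Sum of the 8 terms: H(X,Y) = 2.4069 bits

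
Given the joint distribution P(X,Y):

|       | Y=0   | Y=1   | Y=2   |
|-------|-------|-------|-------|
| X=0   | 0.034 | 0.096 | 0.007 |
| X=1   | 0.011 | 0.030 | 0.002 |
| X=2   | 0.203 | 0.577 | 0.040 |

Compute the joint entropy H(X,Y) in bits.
1.8923 bits

H(X,Y) = -Σ_{x,y} P(x,y) log₂ P(x,y). Per-cell terms -P(x,y)·log₂P(x,y):
  X=0: 0.16586, 0.32456, 0.05011
  X=1: 0.07157, 0.15177, 0.01793
  X=2: 0.46699, 0.45777, 0.18575
Sum of the 9 terms: H(X,Y) = 1.8923 bits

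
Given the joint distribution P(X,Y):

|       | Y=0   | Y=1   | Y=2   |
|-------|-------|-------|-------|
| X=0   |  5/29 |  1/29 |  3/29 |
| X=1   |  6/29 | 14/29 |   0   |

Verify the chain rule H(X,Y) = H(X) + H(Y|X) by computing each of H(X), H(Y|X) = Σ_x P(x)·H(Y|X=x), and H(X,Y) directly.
H(X) = 0.8936 bits, H(Y|X) = 1.0273 bits, H(X,Y) = 1.9208 bits

Marginal of X (row sums):
  P(X=0) = 5/29 + 1/29 + 3/29 = 9/29
  P(X=1) = 6/29 + 14/29 + 0 = 20/29
H(X) = -[(9/29)·log₂(9/29) + (20/29)·log₂(20/29)]
  = 0.52388 + 0.36969 = 0.8936 bits

H(Y|X) = Σ_x P(x)·H(Y|X=x):
  X=0: P(X=0) = 9/29, P(Y|X=0) = (5/9, 1/9, 1/3) → H(Y|X=0) = 1.35164
  X=1: P(X=1) = 20/29, P(Y|X=1) = (3/10, 7/10, 0) → H(Y|X=1) = 0.88129
H(Y|X) = (9/29)·1.35164 + (20/29)·0.88129 = 1.0273 bits

H(X,Y) = -Σ_{x,y} P(x,y) log₂ P(x,y). Per-cell terms -P(x,y)·log₂P(x,y):
  X=0: 0.43725, 0.16752, 0.33859
  X=1: 0.47028, 0.50720, 0.00000
  (cells with P = 0 contribute 0)
Sum of the 6 terms: H(X,Y) = 1.9208 bits

Chain rule check:
  H(X) + H(Y|X) = 0.8936 + 1.0273 = 1.9209 bits
  H(X,Y) = 1.9208 bits
✓ Chain rule verified (Δ = 0.0001 is 4-dp rounding noise: each of the three values was rounded independently).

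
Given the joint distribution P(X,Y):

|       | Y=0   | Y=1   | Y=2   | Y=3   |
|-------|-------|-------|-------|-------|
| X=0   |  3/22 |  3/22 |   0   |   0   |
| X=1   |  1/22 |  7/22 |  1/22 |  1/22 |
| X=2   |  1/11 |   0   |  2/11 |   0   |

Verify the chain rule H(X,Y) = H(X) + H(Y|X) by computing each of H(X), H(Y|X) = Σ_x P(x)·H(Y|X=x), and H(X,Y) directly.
H(X) = 1.5395 bits, H(Y|X) = 1.1399 bits, H(X,Y) = 2.6794 bits

Marginal of X (row sums):
  P(X=0) = 3/22 + 3/22 + 0 + 0 = 3/11
  P(X=1) = 1/22 + 7/22 + 1/22 + 1/22 = 5/11
  P(X=2) = 1/11 + 0 + 2/11 + 0 = 3/11
H(X) = -[(3/11)·log₂(3/11) + (5/11)·log₂(5/11) + (3/11)·log₂(3/11)]
  = 0.51122 + 0.51705 + 0.51122 = 1.5395 bits

H(Y|X) = Σ_x P(x)·H(Y|X=x):
  X=0: P(X=0) = 3/11, P(Y|X=0) = (1/2, 1/2, 0, 0) → H(Y|X=0) = 1.00000
  X=1: P(X=1) = 5/11, P(Y|X=1) = (1/10, 7/10, 1/10, 1/10) → H(Y|X=1) = 1.35678
  X=2: P(X=2) = 3/11, P(Y|X=2) = (1/3, 0, 2/3, 0) → H(Y|X=2) = 0.91830
H(Y|X) = (3/11)·1.00000 + (5/11)·1.35678 + (3/11)·0.91830 = 1.1399 bits

H(X,Y) = -Σ_{x,y} P(x,y) log₂ P(x,y). Per-cell terms -P(x,y)·log₂P(x,y):
  X=0: 0.39197, 0.39197, 0.00000, 0.00000
  X=1: 0.20270, 0.52566, 0.20270, 0.20270
  X=2: 0.31449, 0.00000, 0.44717, 0.00000
  (cells with P = 0 contribute 0)
Sum of the 12 terms: H(X,Y) = 2.6794 bits

Chain rule check:
  H(X) + H(Y|X) = 1.5395 + 1.1399 = 2.6794 bits
  H(X,Y) = 2.6794 bits
✓ Chain rule verified.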